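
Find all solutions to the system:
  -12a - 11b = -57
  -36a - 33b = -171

infinitely many solutions

Row-reduce:
R1 ← R1 / (-12).
R2 ← R2 + 36·R1.
Rank is 1 with 2 unknowns, leaving b free.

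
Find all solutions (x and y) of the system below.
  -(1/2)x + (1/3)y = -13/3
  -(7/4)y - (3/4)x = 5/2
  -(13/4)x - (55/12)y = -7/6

x = 6, y = -4

Row-reduce the augmented matrix:
R1 ← R1 / (-1/2).
R2 ← R2 + 3/4·R1.
R3 ← R3 + 13/4·R1.
R2 ← R2 / (-9/4).
R1 ← R1 + 2/3·R2.
R3 ← R3 + 27/4·R2.
R3 reduces to 0 = 0, so the extra equation is consistent.
Reading off the reduced rows gives x = 6, y = -4.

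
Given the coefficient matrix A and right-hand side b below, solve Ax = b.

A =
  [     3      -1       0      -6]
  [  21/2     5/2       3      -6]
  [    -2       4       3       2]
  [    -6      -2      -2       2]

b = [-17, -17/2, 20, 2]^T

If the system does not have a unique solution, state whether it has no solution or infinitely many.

Row-reduce:
R1 ← R1 / (3).
R2 ← R2 − 21/2·R1.
R3 ← R3 + 2·R1.
R4 ← R4 + 6·R1.
R2 ← R2 / (6).
R1 ← R1 + 1/3·R2.
R3 ← R3 − 10/3·R2.
R4 ← R4 + 4·R2.
R3 ← R3 / (4/3).
R1 ← R1 − 1/6·R3.
R2 ← R2 − 1/2·R3.
Row 4 reduces to 0 = 2, a contradiction. The system is inconsistent.

no solution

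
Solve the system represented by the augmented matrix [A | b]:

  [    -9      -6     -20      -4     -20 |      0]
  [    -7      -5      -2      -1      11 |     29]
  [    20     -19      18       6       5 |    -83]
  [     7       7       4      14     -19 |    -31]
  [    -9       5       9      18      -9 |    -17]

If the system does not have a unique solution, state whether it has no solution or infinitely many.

x_1 = 0, x_2 = 2, x_3 = -4, x_4 = 2, x_5 = 3

Row-reduce the augmented matrix:
R1 ← R1 / (-9).
R2 ← R2 + 7·R1.
R3 ← R3 − 20·R1.
R4 ← R4 − 7·R1.
R5 ← R5 + 9·R1.
R2 ← R2 / (-1/3).
R1 ← R1 − 2/3·R2.
R3 ← R3 + 97/3·R2.
R4 ← R4 − 7/3·R2.
R5 ← R5 − 11·R2.
R3 ← R3 / (-4024/3).
R1 ← R1 − 88/3·R3.
R2 ← R2 + 122/3·R3.
R4 ← R4 − 250/3·R3.
R5 ← R5 − 1429/3·R3.
R4 ← R4 / (25683/2012).
R1 ← R1 − 63/503·R4.
R2 ← R2 + 75/2012·R4.
R3 ← R3 − 623/4024·R4.
R5 ← R5 − 72111/4024·R4.
R5 ← R5 / (-220606/8561).
R1 ← R1 + 2142/1223·R5.
R2 ← R2 + 3487/8561·R5.
R3 ← R3 − 2550/1223·R5.
R4 ← R4 + 7478/8561·R5.
Reading off the reduced rows gives x_1 = 0, x_2 = 2, x_3 = -4, x_4 = 2, x_5 = 3.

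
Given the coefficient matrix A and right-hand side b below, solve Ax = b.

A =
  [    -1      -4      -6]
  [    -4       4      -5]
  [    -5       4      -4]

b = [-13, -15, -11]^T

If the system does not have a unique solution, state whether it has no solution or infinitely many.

Row-reduce the augmented matrix:
R1 ← R1 / (-1).
R2 ← R2 + 4·R1.
R3 ← R3 + 5·R1.
R2 ← R2 / (20).
R1 ← R1 − 4·R2.
R3 ← R3 − 24·R2.
R3 ← R3 / (16/5).
R1 ← R1 − 11/5·R3.
R2 ← R2 − 19/20·R3.
Reading off the reduced rows gives x_1 = -1, x_2 = -1, x_3 = 3.

x_1 = -1, x_2 = -1, x_3 = 3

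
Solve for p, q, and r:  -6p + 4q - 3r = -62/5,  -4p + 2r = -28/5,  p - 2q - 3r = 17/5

p = 7/5, q = -1, r = 0

Row-reduce the augmented matrix:
R1 ← R1 / (-6).
R2 ← R2 + 4·R1.
R3 ← R3 − 1·R1.
R2 ← R2 / (-8/3).
R1 ← R1 + 2/3·R2.
R3 ← R3 + 4/3·R2.
R3 ← R3 / (-11/2).
R1 ← R1 + 1/2·R3.
R2 ← R2 + 3/2·R3.
Reading off the reduced rows gives p = 7/5, q = -1, r = 0.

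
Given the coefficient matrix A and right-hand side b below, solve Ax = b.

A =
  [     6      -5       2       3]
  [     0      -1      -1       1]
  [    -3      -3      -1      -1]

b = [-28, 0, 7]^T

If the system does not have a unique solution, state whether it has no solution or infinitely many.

Row-reduce:
R1 ← R1 / (6).
R3 ← R3 + 3·R1.
R2 ← R2 / (-1).
R1 ← R1 + 5/6·R2.
R3 ← R3 + 11/2·R2.
R3 ← R3 / (11/2).
R1 ← R1 − 7/6·R3.
R2 ← R2 − 1·R3.
Rank is 3 with 4 unknowns, leaving x_4 free.

infinitely many solutions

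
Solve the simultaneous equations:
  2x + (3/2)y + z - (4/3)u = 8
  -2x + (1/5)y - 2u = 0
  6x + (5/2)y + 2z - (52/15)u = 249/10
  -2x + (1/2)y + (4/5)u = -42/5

no solution

Row-reduce:
R1 ← R1 / (2).
R2 ← R2 + 2·R1.
R3 ← R3 − 6·R1.
R4 ← R4 + 2·R1.
R2 ← R2 / (17/10).
R1 ← R1 − 3/4·R2.
R3 ← R3 + 2·R2.
R4 ← R4 − 2·R2.
R3 ← R3 / (3/17).
R1 ← R1 − 1/17·R3.
R2 ← R2 − 10/17·R3.
R4 ← R4 + 3/17·R3.
Row 4 reduces to 0 = 1/2, a contradiction. The system is inconsistent.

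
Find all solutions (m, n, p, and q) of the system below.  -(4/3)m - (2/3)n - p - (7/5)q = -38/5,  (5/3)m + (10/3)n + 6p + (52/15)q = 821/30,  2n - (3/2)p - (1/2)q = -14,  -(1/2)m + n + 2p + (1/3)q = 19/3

no solution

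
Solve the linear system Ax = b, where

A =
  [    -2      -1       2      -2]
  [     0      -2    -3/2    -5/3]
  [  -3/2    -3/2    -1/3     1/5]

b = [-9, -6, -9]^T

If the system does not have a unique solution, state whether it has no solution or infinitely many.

infinitely many solutions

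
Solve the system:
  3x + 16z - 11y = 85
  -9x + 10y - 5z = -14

Row-reduce:
R1 ← R1 / (3).
R2 ← R2 + 9·R1.
R2 ← R2 / (-23).
R1 ← R1 + 11/3·R2.
Rank is 2 with 3 unknowns, leaving z free.

infinitely many solutions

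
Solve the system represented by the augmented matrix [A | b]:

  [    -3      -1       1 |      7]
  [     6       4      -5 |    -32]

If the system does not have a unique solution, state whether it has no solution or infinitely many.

infinitely many solutions

Row-reduce:
R1 ← R1 / (-3).
R2 ← R2 − 6·R1.
R2 ← R2 / (2).
R1 ← R1 − 1/3·R2.
Rank is 2 with 3 unknowns, leaving x_3 free.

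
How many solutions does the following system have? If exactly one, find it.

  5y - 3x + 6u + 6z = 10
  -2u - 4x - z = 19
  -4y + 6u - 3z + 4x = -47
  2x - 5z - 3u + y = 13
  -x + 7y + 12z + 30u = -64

x = -3, y = 5, z = -1, u = -3

Row-reduce the augmented matrix:
R1 ← R1 / (-3).
R2 ← R2 + 4·R1.
R3 ← R3 − 4·R1.
R4 ← R4 − 2·R1.
R5 ← R5 + 1·R1.
R2 ← R2 / (-20/3).
R1 ← R1 + 5/3·R2.
R3 ← R3 − 8/3·R2.
R4 ← R4 − 13/3·R2.
R5 ← R5 − 16/3·R2.
R3 ← R3 / (7/5).
R1 ← R1 − 1/4·R3.
R2 ← R2 − 27/20·R3.
R4 ← R4 + 137/20·R3.
R5 ← R5 − 14/5·R3.
R4 ← R4 / (304/7).
R1 ← R1 + 9/7·R4.
R2 ← R2 + 57/7·R4.
R3 ← R3 − 50/7·R4.
R5 reduces to 0 = 0, so the extra equation is consistent.
Reading off the reduced rows gives x = -3, y = 5, z = -1, u = -3.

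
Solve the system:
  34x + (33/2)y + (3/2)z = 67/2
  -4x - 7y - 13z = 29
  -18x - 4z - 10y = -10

Row-reduce:
R1 ← R1 / (34).
R2 ← R2 + 4·R1.
R3 ← R3 + 18·R1.
R2 ← R2 / (-86/17).
R1 ← R1 − 33/68·R2.
R3 ← R3 + 43/34·R2.
Row 3 reduces to 0 = -1/2, a contradiction. The system is inconsistent.

no solution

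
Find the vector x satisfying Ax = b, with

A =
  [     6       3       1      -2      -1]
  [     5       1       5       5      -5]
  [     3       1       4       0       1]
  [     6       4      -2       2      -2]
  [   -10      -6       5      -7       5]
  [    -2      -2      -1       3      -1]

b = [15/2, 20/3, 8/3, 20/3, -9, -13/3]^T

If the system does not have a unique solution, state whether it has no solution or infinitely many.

Row-reduce the augmented matrix:
R1 ← R1 / (6).
R2 ← R2 − 5·R1.
R3 ← R3 − 3·R1.
R4 ← R4 − 6·R1.
R5 ← R5 + 10·R1.
R6 ← R6 + 2·R1.
R2 ← R2 / (-3/2).
R1 ← R1 − 1/2·R2.
R3 ← R3 + 1/2·R2.
R4 ← R4 − 1·R2.
R5 ← R5 + 1·R2.
R6 ← R6 + 1·R2.
R3 ← R3 / (19/9).
R1 ← R1 − 14/9·R3.
R2 ← R2 + 25/9·R3.
R4 ← R4 + 2/9·R3.
R5 ← R5 − 35/9·R3.
R6 ← R6 + 31/9·R3.
R4 ← R4 / (158/19).
R1 ← R1 − 53/19·R4.
R2 ← R2 + 115/19·R4.
R3 ← R3 + 11/19·R4.
R5 ← R5 + 238/19·R4.
R6 ← R6 + 78/19·R4.
R5 ← R5 / (-351/79).
R1 ← R1 + 199/79·R5.
R2 ← R2 − 320/79·R5.
R3 ← R3 − 89/79·R5.
R4 ← R4 + 33/79·R5.
R6 ← R6 − 351/79·R5.
R6 reduces to 0 = 0, so the extra equation is consistent.
Reading off the reduced rows gives x_1 = 0, x_2 = 5/3, x_3 = 1/2, x_4 = -1/2, x_5 = -1.

x_1 = 0, x_2 = 5/3, x_3 = 1/2, x_4 = -1/2, x_5 = -1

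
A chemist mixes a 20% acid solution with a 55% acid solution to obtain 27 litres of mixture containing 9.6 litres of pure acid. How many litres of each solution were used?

litres of solution A: 15, litres of solution B: 12

Let a = litres of solution A, b = litres of solution B.
  a + b = 27
  (1/5)a + (11/20)b = 48/5
Row-reduce the augmented matrix:
R2 ← R2 − 1/5·R1.
R2 ← R2 / (7/20).
R1 ← R1 − 1·R2.
Reading off the reduced rows gives a = 15, b = 12.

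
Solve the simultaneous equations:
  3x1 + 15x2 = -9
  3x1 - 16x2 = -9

Row-reduce the augmented matrix:
R1 ← R1 / (3).
R2 ← R2 − 3·R1.
R2 ← R2 / (-31).
R1 ← R1 − 5·R2.
Reading off the reduced rows gives x1 = -3, x2 = 0.

x1 = -3, x2 = 0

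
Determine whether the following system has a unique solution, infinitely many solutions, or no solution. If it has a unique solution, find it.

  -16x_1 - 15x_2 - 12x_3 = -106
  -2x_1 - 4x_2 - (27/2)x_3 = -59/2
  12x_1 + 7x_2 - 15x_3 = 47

Row-reduce:
R1 ← R1 / (-16).
R2 ← R2 + 2·R1.
R3 ← R3 − 12·R1.
R2 ← R2 / (-17/8).
R1 ← R1 − 15/16·R2.
R3 ← R3 + 17/4·R2.
Rank is 2 with 3 unknowns, leaving x_3 free.

infinitely many solutions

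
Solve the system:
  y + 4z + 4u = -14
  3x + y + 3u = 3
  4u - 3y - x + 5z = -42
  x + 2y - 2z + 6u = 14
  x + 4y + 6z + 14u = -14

x = 0, y = 6, z = -4, u = -1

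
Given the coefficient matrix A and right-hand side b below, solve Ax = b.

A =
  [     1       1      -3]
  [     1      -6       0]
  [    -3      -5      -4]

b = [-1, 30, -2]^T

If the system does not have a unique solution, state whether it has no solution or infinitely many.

Row-reduce the augmented matrix:
R2 ← R2 − 1·R1.
R3 ← R3 + 3·R1.
R2 ← R2 / (-7).
R1 ← R1 − 1·R2.
R3 ← R3 + 2·R2.
R3 ← R3 / (-97/7).
R1 ← R1 + 18/7·R3.
R2 ← R2 + 3/7·R3.
Reading off the reduced rows gives x_1 = 6, x_2 = -4, x_3 = 1.

x_1 = 6, x_2 = -4, x_3 = 1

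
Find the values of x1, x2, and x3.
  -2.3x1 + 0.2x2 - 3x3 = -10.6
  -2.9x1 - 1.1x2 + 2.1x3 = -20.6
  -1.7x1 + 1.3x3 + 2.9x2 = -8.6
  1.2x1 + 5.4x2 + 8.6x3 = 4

Row-reduce the augmented matrix:
R1 ← R1 / (-23/10).
R2 ← R2 + 29/10·R1.
R3 ← R3 + 17/10·R1.
R4 ← R4 − 6/5·R1.
R2 ← R2 / (-311/230).
R1 ← R1 + 2/23·R2.
R3 ← R3 − 633/230·R2.
R4 ← R4 − 633/115·R2.
R3 ← R3 / (24088/1555).
R1 ← R1 − 288/311·R3.
R2 ← R2 + 1353/311·R3.
R4 ← R4 − 48176/1555·R3.
R4 reduces to 0 = 0, so the extra equation is consistent.
Reading off the reduced rows gives x1 = 6, x2 = 1, x3 = -1.

x1 = 6, x2 = 1, x3 = -1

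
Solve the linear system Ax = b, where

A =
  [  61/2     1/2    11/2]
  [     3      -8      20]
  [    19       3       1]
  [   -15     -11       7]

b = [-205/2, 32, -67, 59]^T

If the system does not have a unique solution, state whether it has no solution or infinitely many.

no solution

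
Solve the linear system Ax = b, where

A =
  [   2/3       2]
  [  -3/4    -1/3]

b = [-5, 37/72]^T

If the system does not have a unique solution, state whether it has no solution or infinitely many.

x_1 = 1/2, x_2 = -8/3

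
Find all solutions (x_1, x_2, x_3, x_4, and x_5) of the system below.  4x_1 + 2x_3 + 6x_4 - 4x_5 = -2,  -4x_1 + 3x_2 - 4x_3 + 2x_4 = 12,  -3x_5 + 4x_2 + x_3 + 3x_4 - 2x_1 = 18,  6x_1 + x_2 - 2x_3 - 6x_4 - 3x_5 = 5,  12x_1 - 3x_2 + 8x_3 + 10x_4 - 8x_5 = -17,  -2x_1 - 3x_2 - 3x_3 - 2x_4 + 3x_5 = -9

no solution

Row-reduce:
R1 ← R1 / (4).
R2 ← R2 + 4·R1.
R3 ← R3 + 2·R1.
R4 ← R4 − 6·R1.
R5 ← R5 − 12·R1.
R6 ← R6 + 2·R1.
R2 ← R2 / (3).
R3 ← R3 − 4·R2.
R4 ← R4 − 1·R2.
R5 ← R5 + 3·R2.
R6 ← R6 + 3·R2.
R3 ← R3 / (14/3).
R1 ← R1 − 1/2·R3.
R2 ← R2 + 2/3·R3.
R4 ← R4 + 13/3·R3.
R6 ← R6 + 4·R3.
R4 ← R4 / (-22).
R1 ← R1 − 2·R4.
R2 ← R2 − 2·R4.
R3 ← R3 + 1·R4.
R6 ← R6 − 5·R4.
Swap R5 and R6.
R5 ← R5 / (-73/44).
R1 ← R1 + 27/44·R5.
R2 ← R2 + 19/22·R5.
R3 ← R3 + 43/308·R5.
R4 ← R4 + 65/308·R5.
Row 6 reduces to 0 = -1, a contradiction. The system is inconsistent.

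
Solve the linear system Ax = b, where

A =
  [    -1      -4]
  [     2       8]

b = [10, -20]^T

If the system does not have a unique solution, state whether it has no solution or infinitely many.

infinitely many solutions

Row-reduce:
R1 ← R1 / (-1).
R2 ← R2 − 2·R1.
Rank is 1 with 2 unknowns, leaving x_2 free.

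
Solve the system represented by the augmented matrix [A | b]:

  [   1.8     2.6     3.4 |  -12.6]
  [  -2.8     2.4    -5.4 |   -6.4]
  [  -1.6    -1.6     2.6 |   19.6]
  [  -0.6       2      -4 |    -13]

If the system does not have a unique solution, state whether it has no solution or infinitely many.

x_1 = -5, x_2 = -4, x_3 = 2

Row-reduce the augmented matrix:
R1 ← R1 / (9/5).
R2 ← R2 + 14/5·R1.
R3 ← R3 + 8/5·R1.
R4 ← R4 + 3/5·R1.
R2 ← R2 / (58/9).
R1 ← R1 − 13/9·R2.
R3 ← R3 − 32/45·R2.
R4 ← R4 − 43/15·R2.
R3 ← R3 / (817/145).
R1 ← R1 − 111/58·R3.
R2 ← R2 + 1/58·R3.
R4 ← R4 + 817/290·R3.
R4 reduces to 0 = 0, so the extra equation is consistent.
Reading off the reduced rows gives x_1 = -5, x_2 = -4, x_3 = 2.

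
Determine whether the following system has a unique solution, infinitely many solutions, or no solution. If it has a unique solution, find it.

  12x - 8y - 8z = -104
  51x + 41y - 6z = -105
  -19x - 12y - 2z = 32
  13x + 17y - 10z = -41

Row-reduce the augmented matrix:
R1 ← R1 / (12).
R2 ← R2 − 51·R1.
R3 ← R3 + 19·R1.
R4 ← R4 − 13·R1.
R2 ← R2 / (75).
R1 ← R1 + 2/3·R2.
R3 ← R3 + 74/3·R2.
R4 ← R4 − 77/3·R2.
R3 ← R3 / (-1228/225).
R1 ← R1 + 94/225·R3.
R2 ← R2 − 28/75·R3.
R4 ← R4 + 2456/225·R3.
R4 reduces to 0 = 0, so the extra equation is consistent.
Reading off the reduced rows gives x = -4, y = 3, z = 4.

x = -4, y = 3, z = 4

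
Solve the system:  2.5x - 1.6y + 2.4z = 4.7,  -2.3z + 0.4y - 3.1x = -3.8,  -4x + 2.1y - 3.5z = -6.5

x = -1, y = 0, z = 3

Row-reduce the augmented matrix:
R1 ← R1 / (5/2).
R2 ← R2 + 31/10·R1.
R3 ← R3 + 4·R1.
R2 ← R2 / (-198/125).
R1 ← R1 + 16/25·R2.
R3 ← R3 + 23/50·R2.
R3 ← R3 / (569/3960).
R1 ← R1 − 68/99·R3.
R2 ← R2 + 169/396·R3.
Reading off the reduced rows gives x = -1, y = 0, z = 3.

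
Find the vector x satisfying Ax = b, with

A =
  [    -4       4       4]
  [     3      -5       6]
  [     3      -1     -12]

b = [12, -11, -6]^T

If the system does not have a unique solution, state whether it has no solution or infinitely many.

Row-reduce:
R1 ← R1 / (-4).
R2 ← R2 − 3·R1.
R3 ← R3 − 3·R1.
R2 ← R2 / (-2).
R1 ← R1 + 1·R2.
R3 ← R3 − 2·R2.
Row 3 reduces to 0 = 1, a contradiction. The system is inconsistent.

no solution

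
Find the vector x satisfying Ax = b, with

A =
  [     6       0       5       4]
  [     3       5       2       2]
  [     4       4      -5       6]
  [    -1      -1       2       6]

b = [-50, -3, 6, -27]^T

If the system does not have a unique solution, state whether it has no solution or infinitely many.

x_1 = -3, x_2 = 4, x_3 = -4, x_4 = -3

Row-reduce the augmented matrix:
R1 ← R1 / (6).
R2 ← R2 − 3·R1.
R3 ← R3 − 4·R1.
R4 ← R4 + 1·R1.
R2 ← R2 / (5).
R3 ← R3 − 4·R2.
R4 ← R4 + 1·R2.
R3 ← R3 / (-119/15).
R1 ← R1 − 5/6·R3.
R2 ← R2 + 1/10·R3.
R4 ← R4 − 41/15·R3.
R4 ← R4 / (930/119).
R1 ← R1 − 121/119·R4.
R2 ← R2 + 5/119·R4.
R3 ← R3 + 50/119·R4.
Reading off the reduced rows gives x_1 = -3, x_2 = 4, x_3 = -4, x_4 = -3.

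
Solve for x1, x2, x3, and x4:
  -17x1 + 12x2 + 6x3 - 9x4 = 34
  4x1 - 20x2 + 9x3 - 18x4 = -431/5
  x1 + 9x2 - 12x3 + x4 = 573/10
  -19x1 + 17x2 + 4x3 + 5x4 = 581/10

x1 = -7/5, x2 = 5/2, x3 = -3, x4 = 1/5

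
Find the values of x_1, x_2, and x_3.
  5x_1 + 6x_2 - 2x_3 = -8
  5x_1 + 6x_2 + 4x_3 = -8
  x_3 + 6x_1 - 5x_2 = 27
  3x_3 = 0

Row-reduce the augmented matrix:
R1 ← R1 / (5).
R2 ← R2 − 5·R1.
R3 ← R3 − 6·R1.
Swap R2 and R3.
R2 ← R2 / (-61/5).
R1 ← R1 − 6/5·R2.
R3 ← R3 / (6).
R1 ← R1 + 4/61·R3.
R2 ← R2 + 17/61·R3.
R4 ← R4 − 3·R3.
R4 reduces to 0 = 0, so the extra equation is consistent.
Reading off the reduced rows gives x_1 = 2, x_2 = -3, x_3 = 0.

x_1 = 2, x_2 = -3, x_3 = 0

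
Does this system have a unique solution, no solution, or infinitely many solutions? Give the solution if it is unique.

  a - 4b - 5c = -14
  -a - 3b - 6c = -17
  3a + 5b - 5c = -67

a = -4, b = -5, c = 6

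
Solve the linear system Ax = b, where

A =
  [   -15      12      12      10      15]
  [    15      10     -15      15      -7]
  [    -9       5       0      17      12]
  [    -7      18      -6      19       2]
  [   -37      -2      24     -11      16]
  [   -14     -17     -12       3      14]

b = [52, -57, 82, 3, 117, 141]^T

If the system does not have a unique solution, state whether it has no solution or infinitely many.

x_1 = -3, x_2 = -5, x_3 = 1, x_4 = 4, x_5 = 1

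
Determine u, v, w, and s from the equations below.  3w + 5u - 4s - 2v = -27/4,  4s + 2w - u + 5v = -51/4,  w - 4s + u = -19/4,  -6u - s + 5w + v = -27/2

Row-reduce the augmented matrix:
R1 ← R1 / (5).
R2 ← R2 + 1·R1.
R3 ← R3 − 1·R1.
R4 ← R4 + 6·R1.
R2 ← R2 / (23/5).
R1 ← R1 + 2/5·R2.
R3 ← R3 − 2/5·R2.
R4 ← R4 + 7/5·R2.
R3 ← R3 / (4/23).
R1 ← R1 − 19/23·R3.
R2 ← R2 − 13/23·R3.
R4 ← R4 − 216/23·R3.
R4 ← R4 / (183).
R1 ← R1 − 16·R4.
R2 ← R2 − 12·R4.
R3 ← R3 + 20·R4.
Reading off the reduced rows gives u = -1/4, v = -2, w = -5/2, s = 1/2.

u = -1/4, v = -2, w = -5/2, s = 1/2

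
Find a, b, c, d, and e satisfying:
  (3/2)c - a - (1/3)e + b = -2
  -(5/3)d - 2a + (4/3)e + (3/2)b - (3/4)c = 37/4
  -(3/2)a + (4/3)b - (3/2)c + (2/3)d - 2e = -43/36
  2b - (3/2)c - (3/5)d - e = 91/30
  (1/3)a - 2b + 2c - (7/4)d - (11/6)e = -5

a = -1/2, b = 2/3, c = -5/3, d = -2, e = 2

Row-reduce the augmented matrix:
R1 ← R1 / (-1).
R2 ← R2 + 2·R1.
R3 ← R3 + 3/2·R1.
R5 ← R5 − 1/3·R1.
R2 ← R2 / (-1/2).
R1 ← R1 + 1·R2.
R3 ← R3 + 1/6·R2.
R4 ← R4 − 2·R2.
R5 ← R5 + 5/3·R2.
R3 ← R3 / (-5/2).
R1 ← R1 − 6·R3.
R2 ← R2 − 15/2·R3.
R4 ← R4 + 33/2·R3.
R5 ← R5 − 15·R3.
R4 ← R4 / (-46/3).
R1 ← R1 − 94/15·R4.
R2 ← R2 − 7·R4.
R3 ← R3 + 22/45·R4.
R5 ← R5 − 401/36·R4.
R5 ← R5 / (-101641/16560).
R1 ← R1 + 557/3450·R5.
R2 ← R2 + 357/460·R5.
R3 ← R3 − 647/3450·R5.
R4 ← R4 + 639/460·R5.
Reading off the reduced rows gives a = -1/2, b = 2/3, c = -5/3, d = -2, e = 2.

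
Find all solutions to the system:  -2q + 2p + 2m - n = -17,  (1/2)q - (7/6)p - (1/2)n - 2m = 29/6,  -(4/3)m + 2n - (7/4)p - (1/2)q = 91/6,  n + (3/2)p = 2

m = -2, n = 5, p = -2, q = 2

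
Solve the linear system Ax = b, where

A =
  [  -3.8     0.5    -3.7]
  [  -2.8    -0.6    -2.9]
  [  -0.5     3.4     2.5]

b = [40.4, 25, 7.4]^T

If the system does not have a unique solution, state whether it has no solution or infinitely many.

x_1 = -4, x_2 = 6, x_3 = -6

Row-reduce the augmented matrix:
R1 ← R1 / (-19/5).
R2 ← R2 + 14/5·R1.
R3 ← R3 + 1/2·R1.
R2 ← R2 / (-92/95).
R1 ← R1 + 5/38·R2.
R3 ← R3 − 1267/380·R2.
R3 ← R3 / (8791/3680).
R1 ← R1 − 367/368·R3.
R2 ← R2 − 33/184·R3.
Reading off the reduced rows gives x_1 = -4, x_2 = 6, x_3 = -6.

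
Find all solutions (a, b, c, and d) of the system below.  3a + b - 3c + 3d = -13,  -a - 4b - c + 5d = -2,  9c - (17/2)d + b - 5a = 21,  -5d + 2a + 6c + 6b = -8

no solution

Row-reduce:
R1 ← R1 / (3).
R2 ← R2 + 1·R1.
R3 ← R3 + 5·R1.
R4 ← R4 − 2·R1.
R2 ← R2 / (-11/3).
R1 ← R1 − 1/3·R2.
R3 ← R3 − 8/3·R2.
R4 ← R4 − 16/3·R2.
R3 ← R3 / (28/11).
R1 ← R1 + 13/11·R3.
R2 ← R2 − 6/11·R3.
R4 ← R4 − 56/11·R3.
Row 4 reduces to 0 = 2, a contradiction. The system is inconsistent.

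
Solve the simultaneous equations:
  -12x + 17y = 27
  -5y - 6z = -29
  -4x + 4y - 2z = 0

no solution

Row-reduce:
R1 ← R1 / (-12).
R3 ← R3 + 4·R1.
R2 ← R2 / (-5).
R1 ← R1 + 17/12·R2.
R3 ← R3 + 5/3·R2.
Row 3 reduces to 0 = 2/3, a contradiction. The system is inconsistent.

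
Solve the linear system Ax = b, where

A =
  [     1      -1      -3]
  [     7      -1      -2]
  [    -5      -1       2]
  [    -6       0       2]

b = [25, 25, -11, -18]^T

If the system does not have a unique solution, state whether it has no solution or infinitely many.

x_1 = 1, x_2 = -6, x_3 = -6

Row-reduce the augmented matrix:
R2 ← R2 − 7·R1.
R3 ← R3 + 5·R1.
R4 ← R4 + 6·R1.
R2 ← R2 / (6).
R1 ← R1 + 1·R2.
R3 ← R3 + 6·R2.
R4 ← R4 + 6·R2.
R3 ← R3 / (6).
R1 ← R1 − 1/6·R3.
R2 ← R2 − 19/6·R3.
R4 ← R4 − 3·R3.
R4 reduces to 0 = 0, so the extra equation is consistent.
Reading off the reduced rows gives x_1 = 1, x_2 = -6, x_3 = -6.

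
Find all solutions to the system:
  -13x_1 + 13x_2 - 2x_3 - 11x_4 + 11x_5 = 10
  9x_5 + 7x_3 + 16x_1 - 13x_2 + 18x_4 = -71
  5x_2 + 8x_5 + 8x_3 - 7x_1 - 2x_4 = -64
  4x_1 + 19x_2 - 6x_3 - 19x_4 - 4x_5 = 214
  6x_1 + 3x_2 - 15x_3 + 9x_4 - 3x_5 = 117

Row-reduce the augmented matrix:
R1 ← R1 / (-13).
R2 ← R2 − 16·R1.
R3 ← R3 + 7·R1.
R4 ← R4 − 4·R1.
R5 ← R5 − 6·R1.
R2 ← R2 / (3).
R1 ← R1 + 1·R2.
R3 ← R3 + 2·R2.
R4 ← R4 − 23·R2.
R5 ← R5 − 9·R2.
R3 ← R3 / (472/39).
R1 ← R1 − 5/3·R3.
R2 ← R2 − 59/39·R3.
R4 ← R4 + 1615/39·R3.
R5 ← R5 + 384/13·R3.
R4 ← R4 / (-15571/472).
R1 ← R1 − 653/472·R4.
R2 ← R2 − 5/8·R4.
R3 ← R3 − 269/472·R4.
R5 ← R5 − 435/59·R4.
R5 ← R5 / (-770361/15571).
R1 ← R1 + 7891/15571·R5.
R2 ← R2 − 49801/15571·R5.
R3 ← R3 + 8902/15571·R5.
R4 ← R4 − 54229/15571·R5.
Reading off the reduced rows gives x_1 = 6, x_2 = 6, x_3 = -5, x_4 = -2, x_5 = -2.

x_1 = 6, x_2 = 6, x_3 = -5, x_4 = -2, x_5 = -2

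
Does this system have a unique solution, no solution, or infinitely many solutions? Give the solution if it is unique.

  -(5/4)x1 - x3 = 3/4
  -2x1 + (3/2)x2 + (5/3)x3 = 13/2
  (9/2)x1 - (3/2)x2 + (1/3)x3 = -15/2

no solution

Row-reduce:
R1 ← R1 / (-5/4).
R2 ← R2 + 2·R1.
R3 ← R3 − 9/2·R1.
R2 ← R2 / (3/2).
R3 ← R3 + 3/2·R2.
Row 3 reduces to 0 = 1/2, a contradiction. The system is inconsistent.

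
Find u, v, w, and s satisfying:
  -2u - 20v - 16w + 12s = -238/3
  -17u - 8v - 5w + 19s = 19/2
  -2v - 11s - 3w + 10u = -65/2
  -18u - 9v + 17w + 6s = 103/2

u = -3, v = 8/3, w = 3/2, s = -2/3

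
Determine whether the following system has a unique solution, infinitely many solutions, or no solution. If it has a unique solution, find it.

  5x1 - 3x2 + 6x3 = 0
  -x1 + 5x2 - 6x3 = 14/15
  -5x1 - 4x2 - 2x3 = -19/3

x1 = -3/5, x2 = 5/3, x3 = 4/3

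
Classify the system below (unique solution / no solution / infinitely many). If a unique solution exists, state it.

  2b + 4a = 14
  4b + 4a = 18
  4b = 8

a = 5/2, b = 2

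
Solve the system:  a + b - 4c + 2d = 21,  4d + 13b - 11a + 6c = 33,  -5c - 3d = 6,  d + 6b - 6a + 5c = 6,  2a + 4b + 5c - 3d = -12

Row-reduce the augmented matrix:
R2 ← R2 + 11·R1.
R4 ← R4 + 6·R1.
R5 ← R5 − 2·R1.
R2 ← R2 / (24).
R1 ← R1 − 1·R2.
R4 ← R4 − 12·R2.
R5 ← R5 − 2·R2.
R3 ← R3 / (-5).
R1 ← R1 + 29/12·R3.
R2 ← R2 + 19/12·R3.
R5 ← R5 − 97/6·R3.
Swap R4 and R5.
R4 ← R4 / (-283/15).
R1 ← R1 − 71/30·R4.
R2 ← R2 − 61/30·R4.
R3 ← R3 − 3/5·R4.
R5 reduces to 0 = 0, so the extra equation is consistent.
Reading off the reduced rows gives a = 0, b = 3, c = -3, d = 3.

a = 0, b = 3, c = -3, d = 3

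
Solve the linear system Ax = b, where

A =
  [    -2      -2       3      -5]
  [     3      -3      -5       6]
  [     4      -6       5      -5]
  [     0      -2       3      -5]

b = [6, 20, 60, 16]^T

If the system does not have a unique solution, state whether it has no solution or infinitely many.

Row-reduce the augmented matrix:
R1 ← R1 / (-2).
R2 ← R2 − 3·R1.
R3 ← R3 − 4·R1.
R2 ← R2 / (-6).
R1 ← R1 − 1·R2.
R3 ← R3 + 10·R2.
R4 ← R4 + 2·R2.
R3 ← R3 / (71/6).
R1 ← R1 + 19/12·R3.
R2 ← R2 − 1/12·R3.
R4 ← R4 − 19/6·R3.
R4 ← R4 / (-82/71).
R1 ← R1 − 41/71·R4.
R2 ← R2 − 24/71·R4.
R3 ← R3 + 75/71·R4.
Reading off the reduced rows gives x_1 = 5, x_2 = -5, x_3 = 2, x_4 = 0.

x_1 = 5, x_2 = -5, x_3 = 2, x_4 = 0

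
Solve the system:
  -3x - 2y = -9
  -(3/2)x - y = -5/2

Row-reduce:
R1 ← R1 / (-3).
R2 ← R2 + 3/2·R1.
Row 2 reduces to 0 = 2, a contradiction. The system is inconsistent.

no solution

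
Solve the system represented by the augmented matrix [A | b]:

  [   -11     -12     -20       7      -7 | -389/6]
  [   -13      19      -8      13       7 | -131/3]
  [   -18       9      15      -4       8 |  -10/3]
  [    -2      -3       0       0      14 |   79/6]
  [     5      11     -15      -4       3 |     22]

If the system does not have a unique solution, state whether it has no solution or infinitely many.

Row-reduce the augmented matrix:
R1 ← R1 / (-11).
R2 ← R2 + 13·R1.
R3 ← R3 + 18·R1.
R4 ← R4 + 2·R1.
R5 ← R5 − 5·R1.
R2 ← R2 / (365/11).
R1 ← R1 − 12/11·R2.
R3 ← R3 − 315/11·R2.
R4 ← R4 + 9/11·R2.
R5 ← R5 − 61/11·R2.
R3 ← R3 / (2499/73).
R1 ← R1 − 476/365·R3.
R2 ← R2 − 172/365·R3.
R4 ← R4 − 1468/365·R3.
R5 ← R5 + 9747/365·R3.
R4 ← R4 / (2846/2499).
R1 ← R1 + 1/21·R4.
R2 ← R2 − 1028/2499·R4.
R3 ← R3 + 1426/2499·R4.
R5 ← R5 + 14033/833·R4.
R5 ← R5 / (316968/1423).
R1 ← R1 − 3691/7115·R5.
R2 ← R2 + 35664/7115·R5.
R3 ← R3 − 54466/7115·R5.
R4 ← R4 − 93164/7115·R5.
Reading off the reduced rows gives x_1 = 2, x_2 = 1/2, x_3 = 1/2, x_4 = -5/2, x_5 = 4/3.

x_1 = 2, x_2 = 1/2, x_3 = 1/2, x_4 = -5/2, x_5 = 4/3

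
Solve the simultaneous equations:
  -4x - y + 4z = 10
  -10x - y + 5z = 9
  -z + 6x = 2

no solution

Row-reduce:
R1 ← R1 / (-4).
R2 ← R2 + 10·R1.
R3 ← R3 − 6·R1.
R2 ← R2 / (3/2).
R1 ← R1 − 1/4·R2.
R3 ← R3 + 3/2·R2.
Row 3 reduces to 0 = 1, a contradiction. The system is inconsistent.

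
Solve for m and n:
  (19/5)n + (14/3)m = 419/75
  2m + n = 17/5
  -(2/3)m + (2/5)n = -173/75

m = 5/2, n = -8/5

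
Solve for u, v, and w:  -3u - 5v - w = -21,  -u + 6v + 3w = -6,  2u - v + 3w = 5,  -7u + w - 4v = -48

u = 6, v = 1, w = -2

Row-reduce the augmented matrix:
R1 ← R1 / (-3).
R2 ← R2 + 1·R1.
R3 ← R3 − 2·R1.
R4 ← R4 + 7·R1.
R2 ← R2 / (23/3).
R1 ← R1 − 5/3·R2.
R3 ← R3 + 13/3·R2.
R4 ← R4 − 23/3·R2.
R3 ← R3 / (97/23).
R1 ← R1 + 9/23·R3.
R2 ← R2 − 10/23·R3.
R4 reduces to 0 = 0, so the extra equation is consistent.
Reading off the reduced rows gives u = 6, v = 1, w = -2.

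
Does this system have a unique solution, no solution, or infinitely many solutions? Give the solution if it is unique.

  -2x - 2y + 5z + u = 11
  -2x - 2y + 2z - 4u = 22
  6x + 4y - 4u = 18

infinitely many solutions

Row-reduce:
R1 ← R1 / (-2).
R2 ← R2 + 2·R1.
R3 ← R3 − 6·R1.
Swap R2 and R3.
R2 ← R2 / (-2).
R1 ← R1 − 1·R2.
R3 ← R3 / (-3).
R1 ← R1 − 5·R3.
R2 ← R2 + 15/2·R3.
Rank is 3 with 4 unknowns, leaving u free.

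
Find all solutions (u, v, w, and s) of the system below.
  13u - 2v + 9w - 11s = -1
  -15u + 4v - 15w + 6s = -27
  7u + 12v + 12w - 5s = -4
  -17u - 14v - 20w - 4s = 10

u = -4, v = -3, w = 5, s = 0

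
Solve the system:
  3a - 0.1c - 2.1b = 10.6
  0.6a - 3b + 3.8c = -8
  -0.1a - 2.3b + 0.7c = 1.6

a = 2, b = -2, c = -4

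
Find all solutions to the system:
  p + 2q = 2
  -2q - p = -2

infinitely many solutions

Row-reduce:
R2 ← R2 + 1·R1.
Rank is 1 with 2 unknowns, leaving q free.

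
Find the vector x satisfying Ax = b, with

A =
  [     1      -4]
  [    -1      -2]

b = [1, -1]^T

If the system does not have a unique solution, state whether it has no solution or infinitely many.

x_1 = 1, x_2 = 0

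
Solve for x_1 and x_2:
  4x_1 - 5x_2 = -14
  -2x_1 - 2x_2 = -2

x_1 = -1, x_2 = 2

Row-reduce the augmented matrix:
R1 ← R1 / (4).
R2 ← R2 + 2·R1.
R2 ← R2 / (-9/2).
R1 ← R1 + 5/4·R2.
Reading off the reduced rows gives x_1 = -1, x_2 = 2.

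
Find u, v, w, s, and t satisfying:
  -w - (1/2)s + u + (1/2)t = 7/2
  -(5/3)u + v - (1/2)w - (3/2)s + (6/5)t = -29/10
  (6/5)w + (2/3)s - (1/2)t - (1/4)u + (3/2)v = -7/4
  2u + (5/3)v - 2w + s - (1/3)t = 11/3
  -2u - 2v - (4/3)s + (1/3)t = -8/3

Row-reduce the augmented matrix:
R2 ← R2 + 5/3·R1.
R3 ← R3 + 1/4·R1.
R4 ← R4 − 2·R1.
R5 ← R5 + 2·R1.
R3 ← R3 − 3/2·R2.
R4 ← R4 − 5/3·R2.
R5 ← R5 + 2·R2.
R3 ← R3 / (21/5).
R1 ← R1 + 1·R3.
R2 ← R2 + 13/6·R3.
R4 ← R4 − 65/18·R3.
R5 ← R5 + 19/3·R3.
R4 ← R4 / (21899/9072).
R1 ← R1 − 233/504·R4.
R2 ← R2 + 751/3024·R4.
R3 ← R3 − 485/504·R4.
R5 ← R5 + 1369/1512·R4.
R5 ← R5 / (-141701/328485).
R1 ← R1 − 546/21899·R5.
R2 ← R2 − 9154/109495·R5.
R3 ← R3 + 2341/21899·R5.
R4 ← R4 + 16125/21899·R5.
Reading off the reduced rows gives u = 3, v = 0, w = 0, s = -3, t = -2.

u = 3, v = 0, w = 0, s = -3, t = -2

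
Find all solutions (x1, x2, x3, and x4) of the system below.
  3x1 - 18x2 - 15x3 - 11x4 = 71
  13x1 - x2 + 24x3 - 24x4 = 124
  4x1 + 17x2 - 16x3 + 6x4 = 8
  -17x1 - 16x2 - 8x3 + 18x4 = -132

Row-reduce:
R1 ← R1 / (3).
R2 ← R2 − 13·R1.
R3 ← R3 − 4·R1.
R4 ← R4 + 17·R1.
R2 ← R2 / (77).
R1 ← R1 + 6·R2.
R3 ← R3 − 41·R2.
R4 ← R4 + 118·R2.
R3 ← R3 / (-3341/77).
R1 ← R1 − 149/77·R3.
R2 ← R2 − 89/77·R3.
R4 ← R4 − 3341/77·R3.
Rank is 3 with 4 unknowns, leaving x4 free.

infinitely many solutions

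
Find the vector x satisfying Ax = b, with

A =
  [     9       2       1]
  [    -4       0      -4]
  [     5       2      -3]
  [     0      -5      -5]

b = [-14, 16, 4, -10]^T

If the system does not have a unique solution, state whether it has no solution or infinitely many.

Row-reduce:
R1 ← R1 / (9).
R2 ← R2 + 4·R1.
R3 ← R3 − 5·R1.
R2 ← R2 / (8/9).
R1 ← R1 − 2/9·R2.
R3 ← R3 − 8/9·R2.
R4 ← R4 + 5·R2.
Swap R3 and R4.
R3 ← R3 / (-25).
R1 ← R1 − 1·R3.
R2 ← R2 + 4·R3.
Row 4 reduces to 0 = 2, a contradiction. The system is inconsistent.

no solution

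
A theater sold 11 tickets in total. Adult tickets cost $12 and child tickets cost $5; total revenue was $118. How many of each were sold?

Let a = adult tickets, c = child tickets.
  a + c = 11
  12a + 5c = 118
Row-reduce the augmented matrix:
R2 ← R2 − 12·R1.
R2 ← R2 / (-7).
R1 ← R1 − 1·R2.
Reading off the reduced rows gives a = 9, c = 2.

adult tickets: 9, child tickets: 2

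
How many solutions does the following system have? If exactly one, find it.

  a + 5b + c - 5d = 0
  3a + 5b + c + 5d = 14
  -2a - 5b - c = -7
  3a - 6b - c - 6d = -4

Row-reduce:
R2 ← R2 − 3·R1.
R3 ← R3 + 2·R1.
R4 ← R4 − 3·R1.
R2 ← R2 / (-10).
R1 ← R1 − 5·R2.
R3 ← R3 − 5·R2.
R4 ← R4 + 21·R2.
Swap R3 and R4.
R3 ← R3 / (1/5).
R2 ← R2 − 1/5·R3.
Rank is 3 with 4 unknowns, leaving d free.

infinitely many solutions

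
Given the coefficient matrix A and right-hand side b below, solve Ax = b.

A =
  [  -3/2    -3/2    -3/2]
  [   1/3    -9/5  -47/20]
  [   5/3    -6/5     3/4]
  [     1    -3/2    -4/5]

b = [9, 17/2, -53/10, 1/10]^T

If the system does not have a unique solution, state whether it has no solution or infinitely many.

Row-reduce:
R1 ← R1 / (-3/2).
R2 ← R2 − 1/3·R1.
R3 ← R3 − 5/3·R1.
R4 ← R4 − 1·R1.
R2 ← R2 / (-32/15).
R1 ← R1 − 1·R2.
R3 ← R3 + 43/15·R2.
R4 ← R4 + 5/2·R2.
R3 ← R3 / (1721/640).
R1 ← R1 + 33/128·R3.
R2 ← R2 − 161/128·R3.
R4 ← R4 − 1721/1280·R3.
Row 4 reduces to 0 = -3/2, a contradiction. The system is inconsistent.

no solution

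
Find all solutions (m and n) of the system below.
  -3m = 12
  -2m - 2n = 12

Row-reduce the augmented matrix:
R1 ← R1 / (-3).
R2 ← R2 + 2·R1.
R2 ← R2 / (-2).
Reading off the reduced rows gives m = -4, n = -2.

m = -4, n = -2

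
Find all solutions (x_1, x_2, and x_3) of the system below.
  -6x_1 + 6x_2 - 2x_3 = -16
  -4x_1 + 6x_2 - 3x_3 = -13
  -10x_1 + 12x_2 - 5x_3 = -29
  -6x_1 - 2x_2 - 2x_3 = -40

x_1 = 4, x_2 = 3, x_3 = 5

Row-reduce the augmented matrix:
R1 ← R1 / (-6).
R2 ← R2 + 4·R1.
R3 ← R3 + 10·R1.
R4 ← R4 + 6·R1.
R2 ← R2 / (2).
R1 ← R1 + 1·R2.
R3 ← R3 − 2·R2.
R4 ← R4 + 8·R2.
Swap R3 and R4.
R3 ← R3 / (-20/3).
R1 ← R1 + 1/2·R3.
R2 ← R2 + 5/6·R3.
R4 reduces to 0 = 0, so the extra equation is consistent.
Reading off the reduced rows gives x_1 = 4, x_2 = 3, x_3 = 5.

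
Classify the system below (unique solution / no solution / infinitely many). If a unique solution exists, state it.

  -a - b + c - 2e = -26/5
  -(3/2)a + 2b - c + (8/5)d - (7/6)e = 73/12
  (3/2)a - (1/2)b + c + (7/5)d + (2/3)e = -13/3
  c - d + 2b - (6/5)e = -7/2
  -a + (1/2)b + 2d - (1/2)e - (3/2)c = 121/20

Row-reduce the augmented matrix:
R1 ← R1 / (-1).
R2 ← R2 + 3/2·R1.
R3 ← R3 − 3/2·R1.
R5 ← R5 + 1·R1.
R2 ← R2 / (7/2).
R1 ← R1 − 1·R2.
R3 ← R3 + 2·R2.
R4 ← R4 − 2·R2.
R5 ← R5 − 3/2·R2.
R3 ← R3 / (15/14).
R1 ← R1 + 2/7·R3.
R2 ← R2 + 5/7·R3.
R4 ← R4 − 17/7·R3.
R5 ← R5 + 10/7·R3.
R4 ← R4 / (-179/25).
R1 ← R1 − 4/25·R4.
R2 ← R2 − 2·R4.
R3 ← R3 − 54/25·R4.
R5 ← R5 − 22/5·R4.
R5 ← R5 / (-317/537).
R1 ← R1 − 3083/2685·R5.
R2 ← R2 + 79/537·R5.
R3 ← R3 + 894/895·R5.
R4 ← R4 + 50/537·R5.
Reading off the reduced rows gives a = -14/5, b = 1, c = -2, d = 1/2, e = 5/2.

a = -14/5, b = 1, c = -2, d = 1/2, e = 5/2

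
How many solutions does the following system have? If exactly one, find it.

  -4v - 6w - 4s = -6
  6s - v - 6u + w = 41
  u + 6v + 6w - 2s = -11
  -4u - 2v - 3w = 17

u = -5, v = -6, w = 5, s = 0

Row-reduce the augmented matrix:
Swap R1 and R2.
R1 ← R1 / (-6).
R3 ← R3 − 1·R1.
R4 ← R4 + 4·R1.
R2 ← R2 / (-4).
R1 ← R1 − 1/6·R2.
R3 ← R3 − 35/6·R2.
R4 ← R4 + 4/3·R2.
R3 ← R3 / (-31/12).
R1 ← R1 + 5/12·R3.
R2 ← R2 − 3/2·R3.
R4 ← R4 + 5/3·R3.
R4 ← R4 / (54/31).
R1 ← R1 + 2/31·R4.
R2 ← R2 + 92/31·R4.
R3 ← R3 − 82/31·R4.
Reading off the reduced rows gives u = -5, v = -6, w = 5, s = 0.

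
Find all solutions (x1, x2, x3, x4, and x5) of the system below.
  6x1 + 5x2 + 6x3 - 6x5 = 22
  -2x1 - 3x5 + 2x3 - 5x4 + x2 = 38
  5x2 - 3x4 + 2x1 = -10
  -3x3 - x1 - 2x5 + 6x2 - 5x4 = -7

infinitely many solutions

Row-reduce:
R1 ← R1 / (6).
R2 ← R2 + 2·R1.
R3 ← R3 − 2·R1.
R4 ← R4 + 1·R1.
R2 ← R2 / (8/3).
R1 ← R1 − 5/6·R2.
R3 ← R3 − 10/3·R2.
R4 ← R4 − 41/6·R2.
R3 ← R3 / (-7).
R1 ← R1 + 1/4·R3.
R2 ← R2 − 3/2·R3.
R4 ← R4 + 49/4·R3.
R4 ← R4 / (17/8).
R1 ← R1 − 81/56·R4.
R2 ← R2 + 33/28·R4.
R3 ← R3 + 13/28·R4.
Rank is 4 with 5 unknowns, leaving x5 free.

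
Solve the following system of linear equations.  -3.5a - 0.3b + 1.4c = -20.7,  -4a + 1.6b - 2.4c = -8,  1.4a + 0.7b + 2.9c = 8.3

a = 5, b = 6, c = -1

Row-reduce the augmented matrix:
R1 ← R1 / (-7/2).
R2 ← R2 + 4·R1.
R3 ← R3 − 7/5·R1.
R2 ← R2 / (68/35).
R1 ← R1 − 3/35·R2.
R3 ← R3 − 29/50·R2.
R3 ← R3 / (1978/425).
R1 ← R1 + 19/85·R3.
R2 ← R2 + 35/17·R3.
Reading off the reduced rows gives a = 5, b = 6, c = -1.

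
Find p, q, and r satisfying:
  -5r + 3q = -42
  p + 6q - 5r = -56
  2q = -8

Row-reduce the augmented matrix:
Swap R1 and R2.
R2 ← R2 / (3).
R1 ← R1 − 6·R2.
R3 ← R3 − 2·R2.
R3 ← R3 / (10/3).
R1 ← R1 − 5·R3.
R2 ← R2 + 5/3·R3.
Reading off the reduced rows gives p = -2, q = -4, r = 6.

p = -2, q = -4, r = 6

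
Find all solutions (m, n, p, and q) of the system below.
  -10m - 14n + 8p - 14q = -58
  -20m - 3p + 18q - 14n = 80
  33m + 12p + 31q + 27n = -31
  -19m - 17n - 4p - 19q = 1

Row-reduce:
R1 ← R1 / (-10).
R2 ← R2 + 20·R1.
R3 ← R3 − 33·R1.
R4 ← R4 + 19·R1.
R2 ← R2 / (14).
R1 ← R1 − 7/5·R2.
R3 ← R3 + 96/5·R2.
R4 ← R4 − 48/5·R2.
R3 ← R3 / (432/35).
R1 ← R1 − 11/10·R3.
R2 ← R2 + 19/14·R3.
R4 ← R4 + 216/35·R3.
Rank is 3 with 4 unknowns, leaving q free.

infinitely many solutions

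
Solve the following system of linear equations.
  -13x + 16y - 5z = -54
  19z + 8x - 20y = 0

Row-reduce:
R1 ← R1 / (-13).
R2 ← R2 − 8·R1.
R2 ← R2 / (-132/13).
R1 ← R1 + 16/13·R2.
Rank is 2 with 3 unknowns, leaving z free.

infinitely many solutions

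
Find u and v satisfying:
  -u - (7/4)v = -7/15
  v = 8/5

u = -7/3, v = 8/5

Row-reduce the augmented matrix:
R1 ← R1 / (-1).
R1 ← R1 − 7/4·R2.
Reading off the reduced rows gives u = -7/3, v = 8/5.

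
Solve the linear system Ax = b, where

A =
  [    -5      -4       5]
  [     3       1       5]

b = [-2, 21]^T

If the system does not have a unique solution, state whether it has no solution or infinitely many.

infinitely many solutions

Row-reduce:
R1 ← R1 / (-5).
R2 ← R2 − 3·R1.
R2 ← R2 / (-7/5).
R1 ← R1 − 4/5·R2.
Rank is 2 with 3 unknowns, leaving x_3 free.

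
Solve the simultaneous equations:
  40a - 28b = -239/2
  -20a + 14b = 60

Row-reduce:
R1 ← R1 / (40).
R2 ← R2 + 20·R1.
Row 2 reduces to 0 = 1/4, a contradiction. The system is inconsistent.

no solution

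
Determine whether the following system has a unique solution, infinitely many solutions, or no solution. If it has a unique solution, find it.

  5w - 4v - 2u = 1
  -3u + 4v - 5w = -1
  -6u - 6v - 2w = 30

u = 0, v = -4, w = -3

Row-reduce the augmented matrix:
R1 ← R1 / (-2).
R2 ← R2 + 3·R1.
R3 ← R3 + 6·R1.
R2 ← R2 / (10).
R1 ← R1 − 2·R2.
R3 ← R3 − 6·R2.
R3 ← R3 / (-19/2).
R2 ← R2 + 5/4·R3.
Reading off the reduced rows gives u = 0, v = -4, w = -3.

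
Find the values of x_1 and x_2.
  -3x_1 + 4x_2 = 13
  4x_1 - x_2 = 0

x_1 = 1, x_2 = 4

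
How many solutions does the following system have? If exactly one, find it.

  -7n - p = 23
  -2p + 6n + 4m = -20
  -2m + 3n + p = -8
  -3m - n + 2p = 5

no solution

Row-reduce:
Swap R1 and R2.
R1 ← R1 / (4).
R3 ← R3 + 2·R1.
R4 ← R4 + 3·R1.
R2 ← R2 / (-7).
R1 ← R1 − 3/2·R2.
R3 ← R3 − 6·R2.
R4 ← R4 − 7/2·R2.
R3 ← R3 / (-6/7).
R1 ← R1 + 5/7·R3.
R2 ← R2 − 1/7·R3.
Row 4 reduces to 0 = 3/2, a contradiction. The system is inconsistent.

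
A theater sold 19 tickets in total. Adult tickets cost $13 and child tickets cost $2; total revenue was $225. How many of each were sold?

adult tickets: 17, child tickets: 2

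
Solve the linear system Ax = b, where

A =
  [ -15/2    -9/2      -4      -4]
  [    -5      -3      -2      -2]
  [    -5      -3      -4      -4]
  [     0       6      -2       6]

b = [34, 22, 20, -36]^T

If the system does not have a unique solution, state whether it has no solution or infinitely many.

no solution

Row-reduce:
R1 ← R1 / (-15/2).
R2 ← R2 + 5·R1.
R3 ← R3 + 5·R1.
Swap R2 and R4.
R2 ← R2 / (6).
R1 ← R1 − 3/5·R2.
R3 ← R3 / (-4/3).
R1 ← R1 − 11/15·R3.
R2 ← R2 + 1/3·R3.
R4 ← R4 − 2/3·R3.
Row 4 reduces to 0 = -2, a contradiction. The system is inconsistent.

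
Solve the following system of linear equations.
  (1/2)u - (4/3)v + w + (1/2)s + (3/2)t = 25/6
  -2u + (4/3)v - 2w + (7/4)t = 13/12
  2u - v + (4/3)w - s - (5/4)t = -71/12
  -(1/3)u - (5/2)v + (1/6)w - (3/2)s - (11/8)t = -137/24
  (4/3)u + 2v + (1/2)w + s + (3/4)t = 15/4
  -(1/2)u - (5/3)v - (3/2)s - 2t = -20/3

no solution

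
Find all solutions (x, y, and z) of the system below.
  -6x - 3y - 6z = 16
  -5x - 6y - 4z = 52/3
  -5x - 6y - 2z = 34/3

Row-reduce the augmented matrix:
R1 ← R1 / (-6).
R2 ← R2 + 5·R1.
R3 ← R3 + 5·R1.
R2 ← R2 / (-7/2).
R1 ← R1 − 1/2·R2.
R3 ← R3 + 7/2·R2.
R3 ← R3 / (2).
R1 ← R1 − 8/7·R3.
R2 ← R2 + 2/7·R3.
Reading off the reduced rows gives x = 4/3, y = -2, z = -3.

x = 4/3, y = -2, z = -3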